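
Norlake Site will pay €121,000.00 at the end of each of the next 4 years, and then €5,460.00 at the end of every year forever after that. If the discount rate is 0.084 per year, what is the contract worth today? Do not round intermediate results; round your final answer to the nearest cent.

€444300.48

PV of 4-year annuity: €121,000.00 × [1 − (1+0.084)^−4] / 0.084 = 397224.84031
Perpetuity value at year 4: €5,460.00 / 0.084 = 65000.00000
PV of perpetuity: 65000.00000 / (1+0.084)^4 = 47075.63944
Total PV = 397224.84031 + 47075.63944 = 444300.47974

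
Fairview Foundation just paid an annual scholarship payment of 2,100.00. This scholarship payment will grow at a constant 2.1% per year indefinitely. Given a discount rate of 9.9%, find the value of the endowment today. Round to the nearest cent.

27488.46

D₁ = D₀ × (1 + g) = 2,100.00 × 1.021 = 2,144.1000
Growing perpetuity: P = D₁ / (r − g) = 2,144.1000 / (0.099 − 0.021) = 27,488.46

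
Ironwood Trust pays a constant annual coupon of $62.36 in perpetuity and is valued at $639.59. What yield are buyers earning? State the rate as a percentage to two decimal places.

9.75%

P = C/r ⇒ r = C/P = $62.36/$639.59 = 0.097500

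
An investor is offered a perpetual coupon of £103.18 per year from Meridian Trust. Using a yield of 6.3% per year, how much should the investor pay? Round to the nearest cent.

£1637.78

Level perpetuity: PV = C / r = £103.18 / 0.063 = £1,637.78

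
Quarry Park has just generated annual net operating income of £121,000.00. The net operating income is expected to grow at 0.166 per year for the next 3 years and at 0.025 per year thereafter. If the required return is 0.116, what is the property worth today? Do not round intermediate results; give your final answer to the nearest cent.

£1950938.37

D_1 = 141086.00000
D_2 = 164506.27600
D_3 = 191814.31782
Terminal value at year 3: TV = D_3×(1+g_2)/(r−g_2) = 196609.67576/0.091 = 2160545.88749
P_0 = D_1/(1+r)^1 + D_2/(1+r)^2 + D_3/(1+r)^3 + TV/(1+r)^3
    = 126421.14695 + 132085.17683 + 138002.97150 + 1554429.07454 = 1950938.36983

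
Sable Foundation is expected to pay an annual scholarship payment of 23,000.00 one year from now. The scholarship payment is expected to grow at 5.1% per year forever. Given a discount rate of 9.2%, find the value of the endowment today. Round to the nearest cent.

560975.61

Growing perpetuity: P = D₁ / (r − g) = 23,000.0000 / (0.092 − 0.051) = 560,975.61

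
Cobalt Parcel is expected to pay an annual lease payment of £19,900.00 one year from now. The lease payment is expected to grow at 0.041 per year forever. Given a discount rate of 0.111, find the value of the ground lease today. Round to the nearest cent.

Growing perpetuity: P = D₁ / (r − g) = £19,900.0000 / (0.111 − 0.041) = £284,285.71

£284285.71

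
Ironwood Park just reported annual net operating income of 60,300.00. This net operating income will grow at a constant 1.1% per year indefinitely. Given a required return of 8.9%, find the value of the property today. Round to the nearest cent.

781580.77

D₁ = D₀ × (1 + g) = 60,300.00 × 1.011 = 60,963.3000
Growing perpetuity: P = D₁ / (r − g) = 60,963.3000 / (0.089 − 0.011) = 781,580.77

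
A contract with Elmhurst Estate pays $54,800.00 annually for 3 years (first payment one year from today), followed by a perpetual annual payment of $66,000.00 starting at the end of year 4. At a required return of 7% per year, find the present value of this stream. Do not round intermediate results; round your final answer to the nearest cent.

$913464.80

PV of 3-year annuity: $54,800.00 × [1 − (1+0.07)^−3] / 0.07 = 143812.51923
Perpetuity value at year 3: $66,000.00 / 0.07 = 942857.14286
PV of perpetuity: 942857.14286 / (1+0.07)^3 = 769652.28393
Total PV = 143812.51923 + 769652.28393 = 913464.80316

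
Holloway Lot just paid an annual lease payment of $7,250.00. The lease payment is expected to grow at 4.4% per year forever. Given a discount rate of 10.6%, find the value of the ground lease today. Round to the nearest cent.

$122080.65

D₁ = D₀ × (1 + g) = $7,250.00 × 1.044 = $7,569.0000
Growing perpetuity: P = D₁ / (r − g) = $7,569.0000 / (0.106 − 0.044) = $122,080.65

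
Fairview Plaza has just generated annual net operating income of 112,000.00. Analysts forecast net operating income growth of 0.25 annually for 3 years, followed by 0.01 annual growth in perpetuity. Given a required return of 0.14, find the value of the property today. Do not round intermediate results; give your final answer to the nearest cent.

D_1 = 140000.00000
D_2 = 175000.00000
D_3 = 218750.00000
Terminal value at year 3: TV = D_3×(1+g_2)/(r−g_2) = 220937.50000/0.13 = 1699519.23077
P_0 = D_1/(1+r)^1 + D_2/(1+r)^2 + D_3/(1+r)^3 + TV/(1+r)^3
    = 122807.01754 + 134656.81748 + 147650.01917 + 1147127.07201 = 1552240.92620

1552240.93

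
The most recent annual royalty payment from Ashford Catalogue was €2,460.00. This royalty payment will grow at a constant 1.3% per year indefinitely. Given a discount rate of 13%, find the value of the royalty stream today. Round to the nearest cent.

D₁ = D₀ × (1 + g) = €2,460.00 × 1.013 = €2,491.9800
Growing perpetuity: P = D₁ / (r − g) = €2,491.9800 / (0.13 − 0.013) = €21,298.97

€21298.97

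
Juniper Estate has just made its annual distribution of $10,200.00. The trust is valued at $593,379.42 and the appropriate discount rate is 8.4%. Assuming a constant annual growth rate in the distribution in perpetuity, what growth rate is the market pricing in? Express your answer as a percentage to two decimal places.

6.57%

P = D₀(1+g)/(r−g) ⇒ P(r−g) = D₀(1+g) ⇒ g(P+D₀) = P·r − D₀
g = (P·r − D₀)/(P + D₀) = ($593,379.42×0.084 − $10,200.00) / ($593,379.42 + $10,200.00) = 0.065681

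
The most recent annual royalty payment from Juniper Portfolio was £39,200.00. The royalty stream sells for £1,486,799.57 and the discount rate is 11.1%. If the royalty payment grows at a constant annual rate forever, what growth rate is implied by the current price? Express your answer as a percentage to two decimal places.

8.25%

P = D₀(1+g)/(r−g) ⇒ P(r−g) = D₀(1+g) ⇒ g(P+D₀) = P·r − D₀
g = (P·r − D₀)/(P + D₀) = (£1,486,799.57×0.111 − £39,200.00) / (£1,486,799.57 + £39,200.00) = 0.082461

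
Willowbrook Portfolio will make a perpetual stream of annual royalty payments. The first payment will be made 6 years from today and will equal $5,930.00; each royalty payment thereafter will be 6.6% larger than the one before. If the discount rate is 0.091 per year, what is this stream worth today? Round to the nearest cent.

$153458.49

Value at end of year 5: C₁ / (r − g) = $5,930.00 / (0.091 − 0.066) = $237,200.0000
Discount to today: PV = $237,200.0000 / (1 + 0.091)^5 = $237,200.0000 / 1.545695 = $153,458.49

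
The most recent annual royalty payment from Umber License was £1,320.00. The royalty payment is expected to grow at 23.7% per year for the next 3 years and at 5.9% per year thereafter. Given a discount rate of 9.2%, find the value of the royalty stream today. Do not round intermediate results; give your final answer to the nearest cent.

£66681.80

D_1 = 1632.84000
D_2 = 2019.82308
D_3 = 2498.52115
Terminal value at year 3: TV = D_3×(1+g_2)/(r−g_2) = 2645.93390/0.033 = 80179.81509
P_0 = D_1/(1+r)^1 + D_2/(1+r)^2 + D_3/(1+r)^3 + TV/(1+r)^3
    = 1495.27473 + 1693.82311 + 1918.73552 + 61573.96709 = 66681.80044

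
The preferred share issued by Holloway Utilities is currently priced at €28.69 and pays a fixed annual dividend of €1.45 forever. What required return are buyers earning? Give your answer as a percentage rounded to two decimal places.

P = C/r ⇒ r = C/P = €1.45/€28.69 = 0.050540

5.05%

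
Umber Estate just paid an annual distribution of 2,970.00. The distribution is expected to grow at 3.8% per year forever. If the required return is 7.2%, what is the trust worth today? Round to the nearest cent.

90672.35

D₁ = D₀ × (1 + g) = 2,970.00 × 1.038 = 3,082.8600
Growing perpetuity: P = D₁ / (r − g) = 3,082.8600 / (0.072 − 0.038) = 90,672.35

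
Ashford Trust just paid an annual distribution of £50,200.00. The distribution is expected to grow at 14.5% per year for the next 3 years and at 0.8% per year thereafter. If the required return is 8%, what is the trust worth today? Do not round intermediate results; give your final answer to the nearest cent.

£1006950.90

D_1 = 57479.00000
D_2 = 65813.45500
D_3 = 75356.40598
Terminal value at year 3: TV = D_3×(1+g_2)/(r−g_2) = 75959.25722/0.072 = 1054989.68365
P_0 = D_1/(1+r)^1 + D_2/(1+r)^2 + D_3/(1+r)^3 + TV/(1+r)^3
    = 53221.29630 + 56424.42987 + 59820.34463 + 837484.82483 = 1006950.89562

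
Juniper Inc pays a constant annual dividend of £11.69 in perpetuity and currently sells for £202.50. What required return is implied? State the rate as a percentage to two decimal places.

5.77%

P = C/r ⇒ r = C/P = £11.69/£202.50 = 0.057728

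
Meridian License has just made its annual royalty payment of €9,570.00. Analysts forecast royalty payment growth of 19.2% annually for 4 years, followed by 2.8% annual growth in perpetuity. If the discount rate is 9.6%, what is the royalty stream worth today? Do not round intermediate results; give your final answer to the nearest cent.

D_1 = 11407.44000
D_2 = 13597.66848
D_3 = 16208.42083
D_4 = 19320.43763
Terminal value at year 4: TV = D_4×(1+g_2)/(r−g_2) = 19861.40988/0.068 = 292079.55707
P_0 = D_1/(1+r)^1 + D_2/(1+r)^2 + D_3/(1+r)^3 + D_4/(1+r)^4 + TV/(1+r)^4
    = 10408.24818 + 11319.91955 + 12311.44535 + 13389.82012 + 202422.57480 = 249852.00800

€249852.01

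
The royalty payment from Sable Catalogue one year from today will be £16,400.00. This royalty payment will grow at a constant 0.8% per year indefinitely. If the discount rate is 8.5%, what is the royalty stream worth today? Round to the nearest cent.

Growing perpetuity: P = D₁ / (r − g) = £16,400.0000 / (0.085 − 0.008) = £212,987.01

£212987.01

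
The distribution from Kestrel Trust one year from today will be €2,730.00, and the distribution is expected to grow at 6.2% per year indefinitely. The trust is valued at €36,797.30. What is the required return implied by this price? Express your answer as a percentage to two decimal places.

13.62%

P = D₁/(r − g) ⇒ r = D₁/P + g = €2,730.0000/€36,797.30 + 0.062 = 0.074190 + 0.062 = 0.136190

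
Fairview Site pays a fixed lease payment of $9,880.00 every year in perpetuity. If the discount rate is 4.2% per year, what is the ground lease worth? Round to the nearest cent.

Level perpetuity: PV = C / r = $9,880.00 / 0.042 = $235,238.10

$235238.10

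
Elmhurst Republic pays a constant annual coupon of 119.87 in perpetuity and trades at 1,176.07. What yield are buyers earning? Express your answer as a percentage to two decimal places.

P = C/r ⇒ r = C/P = 119.87/1,176.07 = 0.101924

10.19%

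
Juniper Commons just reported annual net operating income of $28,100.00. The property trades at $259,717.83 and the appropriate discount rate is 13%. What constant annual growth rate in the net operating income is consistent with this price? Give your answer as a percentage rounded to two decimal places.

1.97%

P = D₀(1+g)/(r−g) ⇒ P(r−g) = D₀(1+g) ⇒ g(P+D₀) = P·r − D₀
g = (P·r − D₀)/(P + D₀) = ($259,717.83×0.13 − $28,100.00) / ($259,717.83 + $28,100.00) = 0.019677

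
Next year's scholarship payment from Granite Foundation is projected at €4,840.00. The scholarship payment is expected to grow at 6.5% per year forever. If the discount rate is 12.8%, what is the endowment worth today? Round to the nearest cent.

Growing perpetuity: P = D₁ / (r − g) = €4,840.0000 / (0.128 − 0.065) = €76,825.40

€76825.40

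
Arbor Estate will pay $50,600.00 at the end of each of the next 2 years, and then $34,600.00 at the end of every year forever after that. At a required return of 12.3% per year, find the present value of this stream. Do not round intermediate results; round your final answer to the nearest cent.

$308235.41

PV of 2-year annuity: $50,600.00 × [1 − (1+0.123)^−2] / 0.123 = 85180.65955
Perpetuity value at year 2: $34,600.00 / 0.123 = 281300.81301
PV of perpetuity: 281300.81301 / (1+0.123)^2 = 223054.74936
Total PV = 85180.65955 + 223054.74936 = 308235.40891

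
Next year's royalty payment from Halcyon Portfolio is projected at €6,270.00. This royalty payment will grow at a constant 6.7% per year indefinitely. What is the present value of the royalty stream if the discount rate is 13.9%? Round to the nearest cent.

€87083.33

Growing perpetuity: P = D₁ / (r − g) = €6,270.0000 / (0.139 − 0.067) = €87,083.33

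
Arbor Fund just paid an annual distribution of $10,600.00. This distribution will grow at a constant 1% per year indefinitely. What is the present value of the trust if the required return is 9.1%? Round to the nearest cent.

$132172.84

D₁ = D₀ × (1 + g) = $10,600.00 × 1.01 = $10,706.0000
Growing perpetuity: P = D₁ / (r − g) = $10,706.0000 / (0.091 − 0.01) = $132,172.84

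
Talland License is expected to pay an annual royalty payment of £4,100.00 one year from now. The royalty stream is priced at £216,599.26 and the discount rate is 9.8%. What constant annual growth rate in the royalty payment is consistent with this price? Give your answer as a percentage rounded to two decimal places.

P = D₁/(r−g) ⇒ g = r − D₁/P = 0.098 − £4,100.00/£216,599.26 = 0.079071

7.91%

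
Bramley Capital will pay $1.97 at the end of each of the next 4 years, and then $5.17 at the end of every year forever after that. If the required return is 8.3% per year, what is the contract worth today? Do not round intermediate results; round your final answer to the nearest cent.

$51.76

PV of 4-year annuity: $1.97 × [1 − (1+0.083)^−4] / 0.083 = 6.48156
Perpetuity value at year 4: $5.17 / 0.083 = 62.28916
PV of perpetuity: 62.28916 / (1+0.083)^4 = 45.27919
Total PV = 6.48156 + 45.27919 = 51.76074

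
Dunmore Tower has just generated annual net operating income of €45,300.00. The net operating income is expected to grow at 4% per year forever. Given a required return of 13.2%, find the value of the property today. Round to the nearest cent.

D₁ = D₀ × (1 + g) = €45,300.00 × 1.04 = €47,112.0000
Growing perpetuity: P = D₁ / (r − g) = €47,112.0000 / (0.132 − 0.04) = €512,086.96

€512086.96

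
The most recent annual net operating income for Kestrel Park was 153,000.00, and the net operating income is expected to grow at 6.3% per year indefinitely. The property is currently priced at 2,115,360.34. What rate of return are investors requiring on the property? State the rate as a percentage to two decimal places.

13.99%

D₁ = 153,000.00 × 1.063 = 162,639.0000
P = D₁/(r − g) ⇒ r = D₁/P + g = 162,639.0000/2,115,360.34 + 0.063 = 0.076885 + 0.063 = 0.139885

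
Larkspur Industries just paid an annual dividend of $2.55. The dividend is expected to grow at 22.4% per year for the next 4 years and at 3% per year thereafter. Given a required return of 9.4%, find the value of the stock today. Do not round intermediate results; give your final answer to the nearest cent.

D_1 = 3.12120
D_2 = 3.82035
D_3 = 4.67611
D_4 = 5.72355
Terminal value at year 4: TV = D_4×(1+g_2)/(r−g_2) = 5.89526/0.064 = 92.11346
P_0 = D_1/(1+r)^1 + D_2/(1+r)^2 + D_3/(1+r)^3 + D_4/(1+r)^4 + TV/(1+r)^4
    = 2.85302 + 3.19204 + 3.57135 + 3.99573 + 64.30634 = 77.91848

$77.92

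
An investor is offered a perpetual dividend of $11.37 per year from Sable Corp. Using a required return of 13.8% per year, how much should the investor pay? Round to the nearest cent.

Level perpetuity: PV = C / r = $11.37 / 0.138 = $82.39

$82.39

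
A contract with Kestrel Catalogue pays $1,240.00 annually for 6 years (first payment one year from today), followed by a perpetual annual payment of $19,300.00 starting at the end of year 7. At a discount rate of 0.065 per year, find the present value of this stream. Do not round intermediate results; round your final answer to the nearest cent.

PV of 6-year annuity: $1,240.00 × [1 − (1+0.065)^−6] / 0.065 = 6002.85681
Perpetuity value at year 6: $19,300.00 / 0.065 = 296923.07692
PV of perpetuity: 296923.07692 / (1+0.065)^6 = 203491.51527
Total PV = 6002.85681 + 203491.51527 = 209494.37208

$209494.37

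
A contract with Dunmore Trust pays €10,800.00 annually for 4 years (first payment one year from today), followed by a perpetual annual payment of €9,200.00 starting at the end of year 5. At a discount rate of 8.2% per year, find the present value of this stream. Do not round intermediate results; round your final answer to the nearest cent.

PV of 4-year annuity: €10,800.00 × [1 − (1+0.082)^−4] / 0.082 = 35612.30183
Perpetuity value at year 4: €9,200.00 / 0.082 = 112195.12195
PV of perpetuity: 112195.12195 / (1+0.082)^4 = 81858.71669
Total PV = 35612.30183 + 81858.71669 = 117471.01852

€117471.02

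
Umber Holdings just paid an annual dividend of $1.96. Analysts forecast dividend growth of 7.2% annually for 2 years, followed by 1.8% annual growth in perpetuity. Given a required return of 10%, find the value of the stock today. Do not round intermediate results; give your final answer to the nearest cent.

D_1 = 2.10112
D_2 = 2.25240
Terminal value at year 2: TV = D_2×(1+g_2)/(r−g_2) = 2.29294/0.082 = 27.96273
P_0 = D_1/(1+r)^1 + D_2/(1+r)^2 + TV/(1+r)^2
    = 1.91011 + 1.86149 + 23.10969 = 26.88129

$26.88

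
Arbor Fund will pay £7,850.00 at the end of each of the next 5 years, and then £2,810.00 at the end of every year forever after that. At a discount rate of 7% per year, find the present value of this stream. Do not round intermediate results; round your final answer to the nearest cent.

PV of 5-year annuity: £7,850.00 × [1 − (1+0.07)^−5] / 0.07 = 32186.54987
Perpetuity value at year 5: £2,810.00 / 0.07 = 40142.85714
PV of perpetuity: 40142.85714 / (1+0.07)^5 = 28621.30235
Total PV = 32186.54987 + 28621.30235 = 60807.85222

£60807.85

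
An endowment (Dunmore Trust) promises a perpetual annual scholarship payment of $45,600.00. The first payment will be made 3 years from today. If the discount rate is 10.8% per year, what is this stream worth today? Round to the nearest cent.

Value at end of year 2: C / r = $45,600.00 / 0.108 = $422,222.2222
Discount to today: PV = $422,222.2222 / (1 + 0.108)^2 = $422,222.2222 / 1.227664 = $343,923.27

$343923.27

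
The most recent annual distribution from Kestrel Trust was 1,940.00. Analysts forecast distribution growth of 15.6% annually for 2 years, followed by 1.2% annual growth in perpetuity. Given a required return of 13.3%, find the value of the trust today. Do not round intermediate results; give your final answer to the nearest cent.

20889.84

D_1 = 2242.64000
D_2 = 2592.49184
Terminal value at year 2: TV = D_2×(1+g_2)/(r−g_2) = 2623.60174/0.121 = 21682.65903
P_0 = D_1/(1+r)^1 + D_2/(1+r)^2 + TV/(1+r)^2
    = 1979.38217 + 2019.56380 + 16890.89727 = 20889.84325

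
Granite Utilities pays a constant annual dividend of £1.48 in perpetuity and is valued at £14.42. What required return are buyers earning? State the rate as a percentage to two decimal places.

10.26%

P = C/r ⇒ r = C/P = £1.48/£14.42 = 0.102635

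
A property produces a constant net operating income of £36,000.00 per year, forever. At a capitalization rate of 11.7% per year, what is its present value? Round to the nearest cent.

Level perpetuity: PV = C / r = £36,000.00 / 0.117 = £307,692.31

£307692.31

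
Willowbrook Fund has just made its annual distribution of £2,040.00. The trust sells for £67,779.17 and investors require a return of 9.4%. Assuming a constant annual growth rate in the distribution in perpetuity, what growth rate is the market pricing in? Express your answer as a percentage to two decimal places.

6.20%

P = D₀(1+g)/(r−g) ⇒ P(r−g) = D₀(1+g) ⇒ g(P+D₀) = P·r − D₀
g = (P·r − D₀)/(P + D₀) = (£67,779.17×0.094 − £2,040.00) / (£67,779.17 + £2,040.00) = 0.062035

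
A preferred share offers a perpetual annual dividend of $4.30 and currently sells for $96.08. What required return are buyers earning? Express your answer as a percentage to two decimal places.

P = C/r ⇒ r = C/P = $4.30/$96.08 = 0.044754

4.48%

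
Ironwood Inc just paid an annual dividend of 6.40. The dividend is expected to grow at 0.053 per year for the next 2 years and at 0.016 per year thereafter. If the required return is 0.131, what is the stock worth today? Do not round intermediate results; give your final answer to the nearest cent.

D_1 = 6.73920
D_2 = 7.09638
Terminal value at year 2: TV = D_2×(1+g_2)/(r−g_2) = 7.20992/0.115 = 62.69495
P_0 = D_1/(1+r)^1 + D_2/(1+r)^2 + TV/(1+r)^2
    = 5.95862 + 5.54768 + 49.01256 = 60.51886

60.52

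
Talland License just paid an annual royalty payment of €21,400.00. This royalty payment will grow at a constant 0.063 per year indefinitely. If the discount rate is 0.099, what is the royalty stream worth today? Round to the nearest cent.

D₁ = D₀ × (1 + g) = €21,400.00 × 1.063 = €22,748.2000
Growing perpetuity: P = D₁ / (r − g) = €22,748.2000 / (0.099 − 0.063) = €631,894.44

€631894.44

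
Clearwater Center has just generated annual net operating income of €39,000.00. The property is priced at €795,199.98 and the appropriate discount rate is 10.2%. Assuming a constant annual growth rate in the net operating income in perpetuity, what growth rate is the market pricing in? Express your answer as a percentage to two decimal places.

5.05%

P = D₀(1+g)/(r−g) ⇒ P(r−g) = D₀(1+g) ⇒ g(P+D₀) = P·r − D₀
g = (P·r − D₀)/(P + D₀) = (€795,199.98×0.102 − €39,000.00) / (€795,199.98 + €39,000.00) = 0.050480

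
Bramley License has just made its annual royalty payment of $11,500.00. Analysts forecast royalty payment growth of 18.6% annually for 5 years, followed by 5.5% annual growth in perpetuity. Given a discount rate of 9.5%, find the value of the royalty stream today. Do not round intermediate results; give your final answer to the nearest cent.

$525635.45

D_1 = 13639.00000
D_2 = 16175.85400
D_3 = 19184.56284
D_4 = 22752.89153
D_5 = 26984.92936
Terminal value at year 5: TV = D_5×(1+g_2)/(r−g_2) = 28469.10047/0.04 = 711727.51182
P_0 = D_1/(1+r)^1 + D_2/(1+r)^2 + D_3/(1+r)^3 + D_4/(1+r)^4 + D_5/(1+r)^5 + TV/(1+r)^5
    = 12455.70776 + 13490.83964 + 14611.99618 + 15826.32645 + 17141.57367 + 452109.00565 = 525635.44936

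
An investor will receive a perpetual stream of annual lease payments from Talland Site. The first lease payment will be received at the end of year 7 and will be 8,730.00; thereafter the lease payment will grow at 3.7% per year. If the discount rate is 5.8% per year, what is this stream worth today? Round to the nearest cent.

296401.87

Value at end of year 6: C₁ / (r − g) = 8,730.00 / (0.058 − 0.037) = 415,714.2857
Discount to today: PV = 415,714.2857 / (1 + 0.058)^6 = 415,714.2857 / 1.402536 = 296,401.87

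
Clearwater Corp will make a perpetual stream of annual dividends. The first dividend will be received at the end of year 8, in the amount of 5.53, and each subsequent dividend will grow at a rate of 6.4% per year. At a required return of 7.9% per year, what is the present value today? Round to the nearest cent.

Value at end of year 7: C₁ / (r − g) = 5.53 / (0.079 − 0.064) = 368.6667
Discount to today: PV = 368.6667 / (1 + 0.079)^7 = 368.6667 / 1.702747 = 216.51

216.51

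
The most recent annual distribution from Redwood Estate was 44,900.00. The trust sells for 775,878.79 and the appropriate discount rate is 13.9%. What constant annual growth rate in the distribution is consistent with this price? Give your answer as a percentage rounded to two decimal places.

P = D₀(1+g)/(r−g) ⇒ P(r−g) = D₀(1+g) ⇒ g(P+D₀) = P·r − D₀
g = (P·r − D₀)/(P + D₀) = (775,878.79×0.139 − 44,900.00) / (775,878.79 + 44,900.00) = 0.076692

7.67%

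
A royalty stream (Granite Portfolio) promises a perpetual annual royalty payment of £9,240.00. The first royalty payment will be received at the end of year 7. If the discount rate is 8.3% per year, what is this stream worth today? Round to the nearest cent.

Value at end of year 6: C / r = £9,240.00 / 0.083 = £111,325.3012
Discount to today: PV = £111,325.3012 / (1 + 0.083)^6 = £111,325.3012 / 1.613507 = £68,995.88

£68995.88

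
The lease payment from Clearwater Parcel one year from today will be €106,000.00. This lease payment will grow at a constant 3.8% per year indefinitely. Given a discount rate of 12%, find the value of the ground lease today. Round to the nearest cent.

€1292682.93

Growing perpetuity: P = D₁ / (r − g) = €106,000.0000 / (0.12 − 0.038) = €1,292,682.93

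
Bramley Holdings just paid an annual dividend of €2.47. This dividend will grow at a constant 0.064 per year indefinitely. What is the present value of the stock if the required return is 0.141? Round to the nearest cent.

D₁ = D₀ × (1 + g) = €2.47 × 1.064 = €2.6281
Growing perpetuity: P = D₁ / (r − g) = €2.6281 / (0.141 − 0.064) = €34.13

€34.13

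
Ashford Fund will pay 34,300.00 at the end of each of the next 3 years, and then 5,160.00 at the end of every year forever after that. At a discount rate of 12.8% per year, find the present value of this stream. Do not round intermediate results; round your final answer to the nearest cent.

109350.82

PV of 3-year annuity: 34,300.00 × [1 − (1+0.128)^−3] / 0.128 = 81263.36186
Perpetuity value at year 3: 5,160.00 / 0.128 = 40312.50000
PV of perpetuity: 40312.50000 / (1+0.128)^3 = 28087.45781
Total PV = 81263.36186 + 28087.45781 = 109350.81967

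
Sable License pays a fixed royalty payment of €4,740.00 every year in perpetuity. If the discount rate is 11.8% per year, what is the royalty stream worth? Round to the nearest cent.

€40169.49

Level perpetuity: PV = C / r = €4,740.00 / 0.118 = €40,169.49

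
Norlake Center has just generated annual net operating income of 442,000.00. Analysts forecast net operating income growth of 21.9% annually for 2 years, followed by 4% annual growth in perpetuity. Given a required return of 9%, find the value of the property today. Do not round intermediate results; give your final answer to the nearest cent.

D_1 = 538798.00000
D_2 = 656794.76200
Terminal value at year 2: TV = D_2×(1+g_2)/(r−g_2) = 683066.55248/0.05 = 13661331.04960
P_0 = D_1/(1+r)^1 + D_2/(1+r)^2 + TV/(1+r)^2
    = 494310.09174 + 552811.01086 + 11498469.02584 = 12545590.12844

12545590.13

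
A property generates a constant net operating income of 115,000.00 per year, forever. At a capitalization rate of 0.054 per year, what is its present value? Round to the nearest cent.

2129629.63

Level perpetuity: PV = C / r = 115,000.00 / 0.054 = 2,129,629.63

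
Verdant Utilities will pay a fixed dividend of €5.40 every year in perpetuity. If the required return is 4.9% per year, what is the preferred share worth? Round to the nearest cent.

Level perpetuity: PV = C / r = €5.40 / 0.049 = €110.20

€110.20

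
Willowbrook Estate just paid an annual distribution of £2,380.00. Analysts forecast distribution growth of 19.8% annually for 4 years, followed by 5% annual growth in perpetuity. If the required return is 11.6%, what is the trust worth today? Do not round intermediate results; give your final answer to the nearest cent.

£61681.74

D_1 = 2851.24000
D_2 = 3415.78552
D_3 = 4092.11105
D_4 = 4902.34904
Terminal value at year 4: TV = D_4×(1+g_2)/(r−g_2) = 5147.46649/0.066 = 77991.91657
P_0 = D_1/(1+r)^1 + D_2/(1+r)^2 + D_3/(1+r)^3 + D_4/(1+r)^4 + TV/(1+r)^4
    = 2554.87455 + 2742.59831 + 2944.11539 + 3160.43928 + 50279.71582 = 61681.74335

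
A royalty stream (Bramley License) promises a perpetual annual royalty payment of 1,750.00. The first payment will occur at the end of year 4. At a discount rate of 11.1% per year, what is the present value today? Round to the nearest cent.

Value at end of year 3: C / r = 1,750.00 / 0.111 = 15,765.7658
Discount to today: PV = 15,765.7658 / (1 + 0.111)^3 = 15,765.7658 / 1.371331 = 11,496.69

11496.69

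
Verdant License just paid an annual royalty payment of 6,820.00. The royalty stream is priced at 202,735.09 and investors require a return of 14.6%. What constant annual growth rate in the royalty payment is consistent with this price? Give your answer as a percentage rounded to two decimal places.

P = D₀(1+g)/(r−g) ⇒ P(r−g) = D₀(1+g) ⇒ g(P+D₀) = P·r − D₀
g = (P·r − D₀)/(P + D₀) = (202,735.09×0.146 − 6,820.00) / (202,735.09 + 6,820.00) = 0.108703

10.87%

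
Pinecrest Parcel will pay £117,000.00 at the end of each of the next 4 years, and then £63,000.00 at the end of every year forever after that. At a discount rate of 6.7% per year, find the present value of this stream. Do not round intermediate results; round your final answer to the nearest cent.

£1124453.53

PV of 4-year annuity: £117,000.00 × [1 − (1+0.067)^−4] / 0.067 = 399002.55928
Perpetuity value at year 4: £63,000.00 / 0.067 = 940298.50746
PV of perpetuity: 940298.50746 / (1+0.067)^4 = 725450.97554
Total PV = 399002.55928 + 725450.97554 = 1124453.53482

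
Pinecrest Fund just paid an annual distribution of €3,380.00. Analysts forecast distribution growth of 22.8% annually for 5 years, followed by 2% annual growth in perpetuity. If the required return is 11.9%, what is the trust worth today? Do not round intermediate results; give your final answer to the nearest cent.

D_1 = 4150.64000
D_2 = 5096.98592
D_3 = 6259.09871
D_4 = 7686.17322
D_5 = 9438.62071
Terminal value at year 5: TV = D_5×(1+g_2)/(r−g_2) = 9627.39312/0.099 = 97246.39518
P_0 = D_1/(1+r)^1 + D_2/(1+r)^2 + D_3/(1+r)^3 + D_4/(1+r)^4 + D_5/(1+r)^5 + TV/(1+r)^5
    = 3709.24039 + 4070.55157 + 4467.05748 + 4902.18641 + 5379.70054 + 55427.21772 = 77955.95411

€77955.95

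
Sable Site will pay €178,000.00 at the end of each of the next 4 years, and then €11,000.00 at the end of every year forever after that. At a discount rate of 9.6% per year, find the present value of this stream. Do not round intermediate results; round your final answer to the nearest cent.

€648567.27

PV of 4-year annuity: €178,000.00 × [1 − (1+0.096)^−4] / 0.096 = 569156.53264
Perpetuity value at year 4: €11,000.00 / 0.096 = 114583.33333
PV of perpetuity: 114583.33333 / (1+0.096)^4 = 79410.73862
Total PV = 569156.53264 + 79410.73862 = 648567.27126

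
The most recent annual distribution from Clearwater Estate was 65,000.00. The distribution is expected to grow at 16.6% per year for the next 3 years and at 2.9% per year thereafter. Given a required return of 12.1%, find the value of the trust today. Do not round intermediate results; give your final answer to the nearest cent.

1029203.94

D_1 = 75790.00000
D_2 = 88371.14000
D_3 = 103040.74924
Terminal value at year 3: TV = D_3×(1+g_2)/(r−g_2) = 106028.93097/0.092 = 1152488.38009
P_0 = D_1/(1+r)^1 + D_2/(1+r)^2 + D_3/(1+r)^3 + TV/(1+r)^3
    = 67609.27743 + 70323.29838 + 73146.26754 + 818125.10106 = 1029203.94441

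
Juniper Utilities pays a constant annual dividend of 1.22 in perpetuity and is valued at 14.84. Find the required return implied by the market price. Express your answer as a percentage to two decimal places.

P = C/r ⇒ r = C/P = 1.22/14.84 = 0.082210

8.22%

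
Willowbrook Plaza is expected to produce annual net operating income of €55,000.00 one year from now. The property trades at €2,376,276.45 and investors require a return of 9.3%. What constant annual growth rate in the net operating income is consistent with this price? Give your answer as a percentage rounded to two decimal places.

P = D₁/(r−g) ⇒ g = r − D₁/P = 0.093 − €55,000.00/€2,376,276.45 = 0.069855

6.99%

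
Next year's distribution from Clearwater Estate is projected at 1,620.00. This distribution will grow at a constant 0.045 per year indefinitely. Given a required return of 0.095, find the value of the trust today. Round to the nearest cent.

Growing perpetuity: P = D₁ / (r − g) = 1,620.0000 / (0.095 − 0.045) = 32,400.00

32400.00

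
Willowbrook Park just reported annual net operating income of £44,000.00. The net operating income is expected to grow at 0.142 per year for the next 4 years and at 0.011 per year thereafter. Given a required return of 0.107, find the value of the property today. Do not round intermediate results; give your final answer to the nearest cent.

£715173.66

D_1 = 50248.00000
D_2 = 57383.21600
D_3 = 65531.63267
D_4 = 74837.12451
Terminal value at year 4: TV = D_4×(1+g_2)/(r−g_2) = 75660.33288/0.096 = 788128.46751
P_0 = D_1/(1+r)^1 + D_2/(1+r)^2 + D_3/(1+r)^3 + D_4/(1+r)^4 + TV/(1+r)^4
    = 45391.14724 + 46826.27837 + 48306.78401 + 49834.09877 + 524815.35266 = 715173.66104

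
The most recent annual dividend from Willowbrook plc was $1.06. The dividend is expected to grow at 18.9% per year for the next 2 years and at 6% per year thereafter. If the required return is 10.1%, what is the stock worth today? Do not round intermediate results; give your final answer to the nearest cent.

$34.34

D_1 = 1.26034
D_2 = 1.49854
Terminal value at year 2: TV = D_2×(1+g_2)/(r−g_2) = 1.58846/0.041 = 38.74285
P_0 = D_1/(1+r)^1 + D_2/(1+r)^2 + TV/(1+r)^2
    = 1.14472 + 1.23622 + 31.96075 = 34.34169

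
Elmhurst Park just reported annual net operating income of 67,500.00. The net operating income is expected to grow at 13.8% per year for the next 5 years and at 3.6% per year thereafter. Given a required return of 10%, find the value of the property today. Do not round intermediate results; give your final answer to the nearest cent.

D_1 = 76815.00000
D_2 = 87415.47000
D_3 = 99478.80486
D_4 = 113206.87993
D_5 = 128829.42936
Terminal value at year 5: TV = D_5×(1+g_2)/(r−g_2) = 133467.28882/0.064 = 2085426.38778
P_0 = D_1/(1+r)^1 + D_2/(1+r)^2 + D_3/(1+r)^3 + D_4/(1+r)^4 + D_5/(1+r)^5 + TV/(1+r)^5
    = 69831.81818 + 72244.19008 + 74739.89847 + 77321.82223 + 79992.93973 + 1294885.71184 = 1669016.38054

1669016.38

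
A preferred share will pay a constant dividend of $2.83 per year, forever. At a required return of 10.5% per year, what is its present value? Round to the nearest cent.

Level perpetuity: PV = C / r = $2.83 / 0.105 = $26.95

$26.95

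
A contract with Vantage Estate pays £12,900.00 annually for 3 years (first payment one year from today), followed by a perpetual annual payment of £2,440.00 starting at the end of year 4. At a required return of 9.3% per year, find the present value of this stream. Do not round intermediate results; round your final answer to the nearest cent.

£52572.97

PV of 3-year annuity: £12,900.00 × [1 − (1+0.093)^−3] / 0.093 = 32479.89893
Perpetuity value at year 3: £2,440.00 / 0.093 = 26236.55914
PV of perpetuity: 26236.55914 / (1+0.093)^3 = 20093.07438
Total PV = 32479.89893 + 20093.07438 = 52572.97331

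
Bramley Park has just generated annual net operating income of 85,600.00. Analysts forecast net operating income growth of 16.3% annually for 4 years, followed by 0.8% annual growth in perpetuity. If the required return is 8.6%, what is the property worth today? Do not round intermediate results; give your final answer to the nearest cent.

D_1 = 99552.80000
D_2 = 115779.90640
D_3 = 134652.03114
D_4 = 156600.31222
Terminal value at year 4: TV = D_4×(1+g_2)/(r−g_2) = 157853.11472/0.078 = 2023757.88099
P_0 = D_1/(1+r)^1 + D_2/(1+r)^2 + D_3/(1+r)^3 + D_4/(1+r)^4 + TV/(1+r)^4
    = 91669.24494 + 98168.81387 + 105129.21780 + 112583.13103 + 1454920.46254 = 1862470.87017

1862470.87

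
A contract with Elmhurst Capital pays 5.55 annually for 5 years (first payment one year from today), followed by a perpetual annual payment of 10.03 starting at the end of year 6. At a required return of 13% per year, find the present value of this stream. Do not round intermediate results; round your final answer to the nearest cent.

61.40

PV of 5-year annuity: 5.55 × [1 − (1+0.13)^−5] / 0.13 = 19.52063
Perpetuity value at year 5: 10.03 / 0.13 = 77.15385
PV of perpetuity: 77.15385 / (1+0.13)^5 = 41.87602
Total PV = 19.52063 + 41.87602 = 61.39665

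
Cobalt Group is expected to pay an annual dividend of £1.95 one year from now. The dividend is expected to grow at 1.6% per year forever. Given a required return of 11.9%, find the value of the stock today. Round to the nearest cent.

£18.93

Growing perpetuity: P = D₁ / (r − g) = £1.9500 / (0.119 − 0.016) = £18.93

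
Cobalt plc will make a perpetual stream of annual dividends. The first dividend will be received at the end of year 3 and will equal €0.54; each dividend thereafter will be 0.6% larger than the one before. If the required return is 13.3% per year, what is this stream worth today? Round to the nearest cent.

€3.31

Value at end of year 2: C₁ / (r − g) = €0.54 / (0.133 − 0.006) = €4.2520
Discount to today: PV = €4.2520 / (1 + 0.133)^2 = €4.2520 / 1.283689 = €3.31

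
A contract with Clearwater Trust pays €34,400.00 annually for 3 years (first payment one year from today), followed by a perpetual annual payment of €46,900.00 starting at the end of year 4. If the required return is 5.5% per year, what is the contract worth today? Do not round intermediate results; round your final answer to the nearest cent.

PV of 3-year annuity: €34,400.00 × [1 − (1+0.055)^−3] / 0.055 = 92808.90822
Perpetuity value at year 3: €46,900.00 / 0.055 = 852727.27273
PV of perpetuity: 852727.27273 / (1+0.055)^3 = 726194.19728
Total PV = 92808.90822 + 726194.19728 = 819003.10550

€819003.11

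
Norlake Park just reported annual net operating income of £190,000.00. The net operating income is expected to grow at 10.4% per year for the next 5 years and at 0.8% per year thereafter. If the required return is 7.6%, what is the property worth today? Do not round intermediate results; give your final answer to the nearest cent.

D_1 = 209760.00000
D_2 = 231575.04000
D_3 = 255658.84416
D_4 = 282247.36395
D_5 = 311601.08980
Terminal value at year 5: TV = D_5×(1+g_2)/(r−g_2) = 314093.89852/0.068 = 4619027.91944
P_0 = D_1/(1+r)^1 + D_2/(1+r)^2 + D_3/(1+r)^3 + D_4/(1+r)^4 + D_5/(1+r)^5 + TV/(1+r)^5
    = 194944.23792 + 200017.13630 + 205222.04320 + 210562.39376 + 216041.71256 + 3202500.68028 = 4229288.20402

£4229288.20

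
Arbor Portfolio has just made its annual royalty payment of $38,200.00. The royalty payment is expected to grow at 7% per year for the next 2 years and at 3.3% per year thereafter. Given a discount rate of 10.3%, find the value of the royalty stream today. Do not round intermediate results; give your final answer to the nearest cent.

D_1 = 40874.00000
D_2 = 43735.18000
Terminal value at year 2: TV = D_2×(1+g_2)/(r−g_2) = 45178.44094/0.07 = 645406.29914
P_0 = D_1/(1+r)^1 + D_2/(1+r)^2 + TV/(1+r)^2
    = 37057.11695 + 35948.42714 + 530496.07486 = 603501.61896

$603501.62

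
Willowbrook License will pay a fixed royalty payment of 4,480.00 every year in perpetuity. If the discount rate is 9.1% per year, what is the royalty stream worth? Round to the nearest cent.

49230.77

Level perpetuity: PV = C / r = 4,480.00 / 0.091 = 49,230.77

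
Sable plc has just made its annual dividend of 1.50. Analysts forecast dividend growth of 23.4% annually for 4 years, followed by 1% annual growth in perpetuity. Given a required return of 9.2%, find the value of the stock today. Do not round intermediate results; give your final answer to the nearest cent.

38.35

D_1 = 1.85100
D_2 = 2.28413
D_3 = 2.81862
D_4 = 3.47818
Terminal value at year 4: TV = D_4×(1+g_2)/(r−g_2) = 3.51296/0.082 = 42.84098
P_0 = D_1/(1+r)^1 + D_2/(1+r)^2 + D_3/(1+r)^3 + D_4/(1+r)^4 + TV/(1+r)^4
    = 1.69505 + 1.91547 + 2.16456 + 2.44603 + 30.12790 = 38.34901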